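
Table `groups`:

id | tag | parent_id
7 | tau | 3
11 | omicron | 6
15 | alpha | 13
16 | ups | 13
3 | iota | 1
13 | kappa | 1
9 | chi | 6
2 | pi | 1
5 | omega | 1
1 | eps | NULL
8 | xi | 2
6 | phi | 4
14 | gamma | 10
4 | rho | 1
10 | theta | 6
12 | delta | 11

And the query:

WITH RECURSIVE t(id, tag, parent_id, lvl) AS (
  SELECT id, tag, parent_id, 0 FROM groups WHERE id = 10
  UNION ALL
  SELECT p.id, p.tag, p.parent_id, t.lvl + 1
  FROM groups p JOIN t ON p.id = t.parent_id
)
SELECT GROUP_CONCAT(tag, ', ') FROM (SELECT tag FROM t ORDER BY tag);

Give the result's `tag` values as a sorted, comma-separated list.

Base: id=10 (theta), parent_id=6, lvl 0.
Iteration 1: join on id=6 -> phi (id 6, parent_id=4, lvl 1).
Iteration 2: join on id=4 -> rho (id 4, parent_id=1, lvl 2).
Iteration 3: join on id=1 -> eps (id 1, parent_id=NULL, lvl 3).
Iteration 4: parent_id is NULL; no match; recursion stops.

eps, phi, rho, theta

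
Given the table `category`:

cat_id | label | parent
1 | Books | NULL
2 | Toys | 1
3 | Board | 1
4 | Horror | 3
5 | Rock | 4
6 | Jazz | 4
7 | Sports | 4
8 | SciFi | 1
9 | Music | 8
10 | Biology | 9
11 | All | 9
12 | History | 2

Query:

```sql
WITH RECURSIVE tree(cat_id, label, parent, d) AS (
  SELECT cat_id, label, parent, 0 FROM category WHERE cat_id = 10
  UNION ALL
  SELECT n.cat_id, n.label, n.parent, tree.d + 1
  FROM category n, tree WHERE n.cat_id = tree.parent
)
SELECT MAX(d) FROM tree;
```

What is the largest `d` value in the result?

3

Base: cat_id=10 (Biology), parent=9, d 0.
Iteration 1: join on cat_id=9 -> Music (id 9, parent=8, d 1).
Iteration 2: join on cat_id=8 -> SciFi (id 8, parent=1, d 2).
Iteration 3: join on cat_id=1 -> Books (id 1, parent=NULL, d 3).
Iteration 4: parent is NULL; no match; recursion stops.
d values: 0, 1, 2, 3; the maximum is 3.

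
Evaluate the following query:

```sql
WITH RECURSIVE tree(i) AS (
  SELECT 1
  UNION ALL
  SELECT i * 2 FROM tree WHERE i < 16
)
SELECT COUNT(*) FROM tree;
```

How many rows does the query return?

Base: i=1.
Iteration 1: 1 < 16 holds -> i = 1 * 2 = 2.
Iteration 2: 2 < 16 holds -> i = 2 * 2 = 4.
Iteration 3: 4 < 16 holds -> i = 4 * 2 = 8.
Iteration 4: 8 < 16 holds -> i = 8 * 2 = 16.
Iteration 5: 16 < 16 fails; recursion stops.
Total rows emitted: 5.

5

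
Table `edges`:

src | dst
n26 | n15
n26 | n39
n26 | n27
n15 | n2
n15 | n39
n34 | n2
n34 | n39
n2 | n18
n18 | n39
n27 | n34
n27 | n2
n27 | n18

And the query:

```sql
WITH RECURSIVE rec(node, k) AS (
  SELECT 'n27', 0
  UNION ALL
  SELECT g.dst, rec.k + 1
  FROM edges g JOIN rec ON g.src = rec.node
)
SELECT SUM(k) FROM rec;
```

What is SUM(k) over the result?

21

Base: (n27, k=0).
Iteration 1: edges from {n27} -> (n18, k=1), (n2, k=1), (n34, k=1).
Iteration 2: edges from {n18,n2,n34} -> (n18, k=2), (n2, k=2), (n39, k=2) x2. [UNION ALL keeps all 4 new rows, including repeats]
Iteration 3: edges from {n18,n2,n39} -> (n18, k=3), (n39, k=3).
Iteration 4: edges from {n18,n39} -> (n39, k=4).
Iteration 5: no outgoing edges from {n39}; recursion stops.
SUM(k) = 0 + 1 + 1 + 1 + 2 + 2 + 2 + 2 + 3 + 3 + 4 = 21.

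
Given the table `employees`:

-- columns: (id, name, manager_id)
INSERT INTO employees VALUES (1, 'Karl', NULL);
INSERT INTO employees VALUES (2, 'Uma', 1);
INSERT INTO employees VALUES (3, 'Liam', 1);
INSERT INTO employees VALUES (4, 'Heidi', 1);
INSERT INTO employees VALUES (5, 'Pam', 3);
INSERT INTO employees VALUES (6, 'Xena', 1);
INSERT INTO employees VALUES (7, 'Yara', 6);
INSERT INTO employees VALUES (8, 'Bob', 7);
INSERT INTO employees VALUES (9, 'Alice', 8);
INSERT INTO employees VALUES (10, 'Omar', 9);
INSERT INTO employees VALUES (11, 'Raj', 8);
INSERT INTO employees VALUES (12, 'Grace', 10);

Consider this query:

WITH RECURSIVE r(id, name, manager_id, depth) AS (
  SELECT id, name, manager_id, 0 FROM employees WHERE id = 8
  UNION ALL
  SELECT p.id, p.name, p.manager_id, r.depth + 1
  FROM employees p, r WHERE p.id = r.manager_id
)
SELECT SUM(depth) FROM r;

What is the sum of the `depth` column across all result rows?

Base: id=8 (Bob), manager_id=7, depth 0.
Iteration 1: join on id=7 -> Yara (id 7, manager_id=6, depth 1).
Iteration 2: join on id=6 -> Xena (id 6, manager_id=1, depth 2).
Iteration 3: join on id=1 -> Karl (id 1, manager_id=NULL, depth 3).
Iteration 4: manager_id is NULL; no match; recursion stops.
SUM(depth) = 0 + 1 + 2 + 3 = 6.

6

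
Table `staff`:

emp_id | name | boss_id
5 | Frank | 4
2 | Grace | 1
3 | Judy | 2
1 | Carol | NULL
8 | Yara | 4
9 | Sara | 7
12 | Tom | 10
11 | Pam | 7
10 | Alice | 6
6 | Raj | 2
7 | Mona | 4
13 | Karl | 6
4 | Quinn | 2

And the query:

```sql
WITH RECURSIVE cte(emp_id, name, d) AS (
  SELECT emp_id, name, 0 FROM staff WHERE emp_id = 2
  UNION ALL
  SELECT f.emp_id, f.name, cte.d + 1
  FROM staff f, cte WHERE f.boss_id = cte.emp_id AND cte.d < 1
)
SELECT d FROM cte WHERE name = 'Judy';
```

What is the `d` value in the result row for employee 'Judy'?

Base: emp_id=2 (Grace) at d 0.
Iteration 1: rows with boss_id in {2} -> Judy (id 3, d 1), Quinn (id 4, d 1), Raj (id 6, d 1).
Iteration 2: d < 1 fails for all current rows; recursion stops.

1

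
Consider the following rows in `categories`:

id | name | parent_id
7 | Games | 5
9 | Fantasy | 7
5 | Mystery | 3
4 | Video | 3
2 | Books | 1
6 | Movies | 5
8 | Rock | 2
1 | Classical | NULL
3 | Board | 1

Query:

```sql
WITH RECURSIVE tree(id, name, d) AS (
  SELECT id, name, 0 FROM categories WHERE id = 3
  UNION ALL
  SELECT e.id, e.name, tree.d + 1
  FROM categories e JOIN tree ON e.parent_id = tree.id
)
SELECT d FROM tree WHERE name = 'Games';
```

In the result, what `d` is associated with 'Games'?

2

Base: id=3 (Board) at d 0.
Iteration 1: rows with parent_id in {3} -> Video (id 4, d 1), Mystery (id 5, d 1).
Iteration 2: rows with parent_id in {4,5} -> Movies (id 6, d 2), Games (id 7, d 2).
Iteration 3: rows with parent_id in {6,7} -> Fantasy (id 9, d 3).
Iteration 4: no rows with parent_id in {9}; recursion stops.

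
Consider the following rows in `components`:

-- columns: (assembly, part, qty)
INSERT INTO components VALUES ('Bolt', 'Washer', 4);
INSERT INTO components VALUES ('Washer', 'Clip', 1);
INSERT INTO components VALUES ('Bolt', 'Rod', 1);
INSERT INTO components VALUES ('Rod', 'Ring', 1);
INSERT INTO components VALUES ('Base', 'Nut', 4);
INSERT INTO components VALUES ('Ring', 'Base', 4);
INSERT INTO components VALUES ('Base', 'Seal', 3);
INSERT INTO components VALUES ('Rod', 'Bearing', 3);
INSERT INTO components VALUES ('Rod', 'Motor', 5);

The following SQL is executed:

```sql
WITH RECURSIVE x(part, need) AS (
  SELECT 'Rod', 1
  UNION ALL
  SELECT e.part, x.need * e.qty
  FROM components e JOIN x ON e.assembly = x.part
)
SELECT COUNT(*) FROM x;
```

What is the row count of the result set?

Base: (Rod, need=1).
Iteration 1: components of {Rod} -> Bearing = 1*3 = 3, Motor = 1*5 = 5, Ring = 1*1 = 1.
Iteration 2: components of {Bearing,Motor,Ring} -> Base = 1*4 = 4.
Iteration 3: components of {Base} -> Nut = 4*4 = 16, Seal = 4*3 = 12.
Iteration 4: no further components; recursion stops.
Total rows emitted: 7.

7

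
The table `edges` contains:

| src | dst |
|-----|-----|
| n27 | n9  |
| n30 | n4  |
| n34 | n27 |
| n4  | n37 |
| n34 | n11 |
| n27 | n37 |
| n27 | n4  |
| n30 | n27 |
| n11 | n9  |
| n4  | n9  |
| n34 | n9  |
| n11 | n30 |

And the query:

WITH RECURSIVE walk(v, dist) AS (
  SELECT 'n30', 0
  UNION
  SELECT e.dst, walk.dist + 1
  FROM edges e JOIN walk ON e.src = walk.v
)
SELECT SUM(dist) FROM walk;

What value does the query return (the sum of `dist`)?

14

Base: (n30, dist=0).
Iteration 1: edges from {n30} -> (n27, dist=1), (n4, dist=1).
Iteration 2: edges from {n27,n4} -> (n37, dist=2), (n4, dist=2), (n9, dist=2). [UNION drops 2 duplicate row(s)]
Iteration 3: edges from {n37,n4,n9} -> (n37, dist=3), (n9, dist=3).
Iteration 4: no outgoing edges from {n37,n9}; recursion stops.
SUM(dist) = 0 + 1 + 1 + 2 + 2 + 2 + 3 + 3 = 14.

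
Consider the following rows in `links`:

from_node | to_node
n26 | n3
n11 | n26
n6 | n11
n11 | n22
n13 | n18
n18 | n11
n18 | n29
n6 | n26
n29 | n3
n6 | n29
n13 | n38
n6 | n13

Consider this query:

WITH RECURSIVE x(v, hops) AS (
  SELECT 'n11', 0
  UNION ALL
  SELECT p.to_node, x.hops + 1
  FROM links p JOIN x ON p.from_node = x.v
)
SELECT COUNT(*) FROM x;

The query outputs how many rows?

Base: (n11, hops=0).
Iteration 1: edges from {n11} -> (n22, hops=1), (n26, hops=1).
Iteration 2: edges from {n22,n26} -> (n3, hops=2).
Iteration 3: no outgoing edges from {n3}; recursion stops.
Total rows emitted: 4.

4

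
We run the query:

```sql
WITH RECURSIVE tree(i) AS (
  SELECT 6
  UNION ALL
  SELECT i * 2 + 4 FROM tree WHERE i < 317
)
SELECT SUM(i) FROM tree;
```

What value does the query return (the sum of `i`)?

Base: i=6.
Iteration 1: 6 < 317 holds -> i = 6 * 2 + 4 = 16.
Iteration 2: 16 < 317 holds -> i = 16 * 2 + 4 = 36.
Iteration 3: 36 < 317 holds -> i = 36 * 2 + 4 = 76.
Iteration 4: 76 < 317 holds -> i = 76 * 2 + 4 = 156.
Iteration 5: 156 < 317 holds -> i = 156 * 2 + 4 = 316.
Iteration 6: 316 < 317 holds -> i = 316 * 2 + 4 = 636.
Iteration 7: 636 < 317 fails; recursion stops.
SUM(i) = 6 + 16 + 36 + 76 + 156 + 316 + 636 = 1242.

1242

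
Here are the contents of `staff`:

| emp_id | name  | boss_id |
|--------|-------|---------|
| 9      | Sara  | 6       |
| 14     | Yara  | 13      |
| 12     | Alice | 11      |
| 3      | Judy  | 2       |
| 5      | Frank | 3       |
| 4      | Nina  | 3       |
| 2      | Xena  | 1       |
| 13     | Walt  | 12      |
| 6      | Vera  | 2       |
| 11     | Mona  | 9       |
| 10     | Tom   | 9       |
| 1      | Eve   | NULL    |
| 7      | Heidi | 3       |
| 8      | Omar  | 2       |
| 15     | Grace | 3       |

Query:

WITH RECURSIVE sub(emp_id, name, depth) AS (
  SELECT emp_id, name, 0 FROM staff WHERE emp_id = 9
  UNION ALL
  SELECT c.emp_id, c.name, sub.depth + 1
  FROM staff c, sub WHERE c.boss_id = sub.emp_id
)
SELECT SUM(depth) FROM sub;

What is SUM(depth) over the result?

Base: emp_id=9 (Sara) at depth 0.
Iteration 1: rows with boss_id in {9} -> Tom (id 10, depth 1), Mona (id 11, depth 1).
Iteration 2: rows with boss_id in {10,11} -> Alice (id 12, depth 2).
Iteration 3: rows with boss_id in {12} -> Walt (id 13, depth 3).
Iteration 4: rows with boss_id in {13} -> Yara (id 14, depth 4).
Iteration 5: no rows with boss_id in {14}; recursion stops.
SUM(depth) = 0 + 1 + 1 + 2 + 3 + 4 = 11.

11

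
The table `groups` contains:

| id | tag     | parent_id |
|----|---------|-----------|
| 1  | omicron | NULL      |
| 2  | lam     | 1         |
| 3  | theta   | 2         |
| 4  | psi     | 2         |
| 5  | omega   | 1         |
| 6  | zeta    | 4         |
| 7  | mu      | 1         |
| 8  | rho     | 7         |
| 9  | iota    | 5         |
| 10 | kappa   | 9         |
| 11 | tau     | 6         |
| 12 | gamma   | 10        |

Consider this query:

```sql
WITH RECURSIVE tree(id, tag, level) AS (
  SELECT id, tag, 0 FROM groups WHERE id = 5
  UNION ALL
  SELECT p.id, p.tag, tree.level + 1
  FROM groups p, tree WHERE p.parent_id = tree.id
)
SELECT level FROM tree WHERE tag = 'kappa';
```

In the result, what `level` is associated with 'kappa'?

2

Base: id=5 (omega) at level 0.
Iteration 1: rows with parent_id in {5} -> iota (id 9, level 1).
Iteration 2: rows with parent_id in {9} -> kappa (id 10, level 2).
Iteration 3: rows with parent_id in {10} -> gamma (id 12, level 3).
Iteration 4: no rows with parent_id in {12}; recursion stops.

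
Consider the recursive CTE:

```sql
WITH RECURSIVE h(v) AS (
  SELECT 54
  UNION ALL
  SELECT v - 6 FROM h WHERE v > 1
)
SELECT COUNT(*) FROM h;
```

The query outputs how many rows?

Base: v=54.
Iteration 1: 54 > 1 holds -> v = 54 - 6 = 48.
Iteration 2: 48 > 1 holds -> v = 48 - 6 = 42.
Iteration 3: 42 > 1 holds -> v = 42 - 6 = 36.
Iteration 4: 36 > 1 holds -> v = 36 - 6 = 30.
Iteration 5: 30 > 1 holds -> v = 30 - 6 = 24.
Iteration 6: 24 > 1 holds -> v = 24 - 6 = 18.
Iteration 7: 18 > 1 holds -> v = 18 - 6 = 12.
Iteration 8: 12 > 1 holds -> v = 12 - 6 = 6.
Iteration 9: 6 > 1 holds -> v = 6 - 6 = 0.
Iteration 10: 0 > 1 fails; recursion stops.
Total rows emitted: 10.

10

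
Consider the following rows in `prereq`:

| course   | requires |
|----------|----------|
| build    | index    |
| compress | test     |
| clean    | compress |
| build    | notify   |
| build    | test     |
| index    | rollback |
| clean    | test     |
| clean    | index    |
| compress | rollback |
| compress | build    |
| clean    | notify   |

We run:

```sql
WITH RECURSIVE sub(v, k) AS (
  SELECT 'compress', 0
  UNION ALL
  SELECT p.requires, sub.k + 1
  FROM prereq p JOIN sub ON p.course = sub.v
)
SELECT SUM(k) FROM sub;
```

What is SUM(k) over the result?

12

Base: (compress, k=0).
Iteration 1: edges from {compress} -> (build, k=1), (rollback, k=1), (test, k=1).
Iteration 2: edges from {build,rollback,test} -> (index, k=2), (notify, k=2), (test, k=2).
Iteration 3: edges from {index,notify,test} -> (rollback, k=3).
Iteration 4: no outgoing edges from {rollback}; recursion stops.
SUM(k) = 0 + 1 + 1 + 1 + 2 + 2 + 2 + 3 = 12.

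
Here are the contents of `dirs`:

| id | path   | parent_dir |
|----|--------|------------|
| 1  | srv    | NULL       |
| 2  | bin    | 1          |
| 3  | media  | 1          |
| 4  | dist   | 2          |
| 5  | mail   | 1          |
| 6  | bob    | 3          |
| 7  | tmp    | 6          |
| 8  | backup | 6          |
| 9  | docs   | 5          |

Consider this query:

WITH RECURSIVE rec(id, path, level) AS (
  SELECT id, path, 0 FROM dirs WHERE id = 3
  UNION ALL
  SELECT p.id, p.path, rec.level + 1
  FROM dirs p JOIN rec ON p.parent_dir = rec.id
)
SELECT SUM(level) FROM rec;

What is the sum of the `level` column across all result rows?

Base: id=3 (media) at level 0.
Iteration 1: rows with parent_dir in {3} -> bob (id 6, level 1).
Iteration 2: rows with parent_dir in {6} -> tmp (id 7, level 2), backup (id 8, level 2).
Iteration 3: no rows with parent_dir in {7,8}; recursion stops.
SUM(level) = 0 + 1 + 2 + 2 = 5.

5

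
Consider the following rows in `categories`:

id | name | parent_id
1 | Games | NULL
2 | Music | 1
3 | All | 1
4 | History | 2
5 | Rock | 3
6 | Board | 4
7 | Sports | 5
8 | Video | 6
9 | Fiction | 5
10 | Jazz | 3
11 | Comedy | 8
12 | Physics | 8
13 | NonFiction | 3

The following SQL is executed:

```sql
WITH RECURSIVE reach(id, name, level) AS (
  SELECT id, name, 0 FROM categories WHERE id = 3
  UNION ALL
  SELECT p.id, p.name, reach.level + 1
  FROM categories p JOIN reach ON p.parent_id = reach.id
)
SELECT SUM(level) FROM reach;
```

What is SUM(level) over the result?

Base: id=3 (All) at level 0.
Iteration 1: rows with parent_id in {3} -> Rock (id 5, level 1), Jazz (id 10, level 1), NonFiction (id 13, level 1).
Iteration 2: rows with parent_id in {5,10,13} -> Sports (id 7, level 2), Fiction (id 9, level 2).
Iteration 3: no rows with parent_id in {7,9}; recursion stops.
SUM(level) = 0 + 1 + 1 + 1 + 2 + 2 = 7.

7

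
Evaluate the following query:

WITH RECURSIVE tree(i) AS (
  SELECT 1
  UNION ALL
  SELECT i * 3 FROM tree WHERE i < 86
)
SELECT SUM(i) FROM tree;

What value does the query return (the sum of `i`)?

Base: i=1.
Iteration 1: 1 < 86 holds -> i = 1 * 3 = 3.
Iteration 2: 3 < 86 holds -> i = 3 * 3 = 9.
Iteration 3: 9 < 86 holds -> i = 9 * 3 = 27.
Iteration 4: 27 < 86 holds -> i = 27 * 3 = 81.
Iteration 5: 81 < 86 holds -> i = 81 * 3 = 243.
Iteration 6: 243 < 86 fails; recursion stops.
SUM(i) = 1 + 3 + 9 + 27 + 81 + 243 = 364.

364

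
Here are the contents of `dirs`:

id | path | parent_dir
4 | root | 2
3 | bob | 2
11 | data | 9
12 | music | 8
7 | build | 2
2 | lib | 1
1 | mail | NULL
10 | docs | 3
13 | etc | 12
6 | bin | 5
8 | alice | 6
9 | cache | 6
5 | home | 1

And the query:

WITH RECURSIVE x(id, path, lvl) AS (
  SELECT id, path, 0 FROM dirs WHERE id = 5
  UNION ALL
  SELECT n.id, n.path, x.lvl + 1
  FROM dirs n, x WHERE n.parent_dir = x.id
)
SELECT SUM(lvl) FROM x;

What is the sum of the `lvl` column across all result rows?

Base: id=5 (home) at lvl 0.
Iteration 1: rows with parent_dir in {5} -> bin (id 6, lvl 1).
Iteration 2: rows with parent_dir in {6} -> alice (id 8, lvl 2), cache (id 9, lvl 2).
Iteration 3: rows with parent_dir in {8,9} -> data (id 11, lvl 3), music (id 12, lvl 3).
Iteration 4: rows with parent_dir in {11,12} -> etc (id 13, lvl 4).
Iteration 5: no rows with parent_dir in {13}; recursion stops.
SUM(lvl) = 0 + 1 + 2 + 2 + 3 + 3 + 4 = 15.

15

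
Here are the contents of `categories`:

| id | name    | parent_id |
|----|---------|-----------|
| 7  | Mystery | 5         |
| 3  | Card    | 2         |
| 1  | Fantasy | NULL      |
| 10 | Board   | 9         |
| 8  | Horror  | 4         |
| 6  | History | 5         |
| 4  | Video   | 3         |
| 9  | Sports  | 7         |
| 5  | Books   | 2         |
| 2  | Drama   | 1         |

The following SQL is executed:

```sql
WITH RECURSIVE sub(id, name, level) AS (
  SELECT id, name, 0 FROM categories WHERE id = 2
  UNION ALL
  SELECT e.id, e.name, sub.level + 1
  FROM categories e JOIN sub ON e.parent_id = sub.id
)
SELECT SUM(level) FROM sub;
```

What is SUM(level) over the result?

Base: id=2 (Drama) at level 0.
Iteration 1: rows with parent_id in {2} -> Card (id 3, level 1), Books (id 5, level 1).
Iteration 2: rows with parent_id in {3,5} -> Video (id 4, level 2), History (id 6, level 2), Mystery (id 7, level 2).
Iteration 3: rows with parent_id in {4,6,7} -> Horror (id 8, level 3), Sports (id 9, level 3).
Iteration 4: rows with parent_id in {8,9} -> Board (id 10, level 4).
Iteration 5: no rows with parent_id in {10}; recursion stops.
SUM(level) = 0 + 1 + 1 + 2 + 2 + 2 + 3 + 3 + 4 = 18.

18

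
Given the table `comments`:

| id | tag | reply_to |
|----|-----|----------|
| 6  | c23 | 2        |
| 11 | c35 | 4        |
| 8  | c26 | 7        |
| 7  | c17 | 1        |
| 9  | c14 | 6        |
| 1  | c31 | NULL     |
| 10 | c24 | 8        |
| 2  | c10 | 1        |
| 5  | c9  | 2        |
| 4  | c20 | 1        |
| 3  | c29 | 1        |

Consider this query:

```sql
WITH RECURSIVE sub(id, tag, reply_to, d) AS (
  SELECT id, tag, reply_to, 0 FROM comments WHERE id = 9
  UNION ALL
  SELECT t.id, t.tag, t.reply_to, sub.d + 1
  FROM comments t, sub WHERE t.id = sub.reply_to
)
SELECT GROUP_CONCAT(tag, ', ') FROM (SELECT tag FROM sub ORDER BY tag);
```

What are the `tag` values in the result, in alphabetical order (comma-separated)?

c10, c14, c23, c31

Base: id=9 (c14), reply_to=6, d 0.
Iteration 1: join on id=6 -> c23 (id 6, reply_to=2, d 1).
Iteration 2: join on id=2 -> c10 (id 2, reply_to=1, d 2).
Iteration 3: join on id=1 -> c31 (id 1, reply_to=NULL, d 3).
Iteration 4: reply_to is NULL; no match; recursion stops.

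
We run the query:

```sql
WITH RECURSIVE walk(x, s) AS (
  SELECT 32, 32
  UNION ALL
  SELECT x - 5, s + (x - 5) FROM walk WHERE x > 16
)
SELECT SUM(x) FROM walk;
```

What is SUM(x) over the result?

110

Base: x=32, s=32.
Iteration 1: 32 > 16 holds -> x = 32 - 5 = 27, s = 32 + 27 = 59.
Iteration 2: 27 > 16 holds -> x = 27 - 5 = 22, s = 59 + 22 = 81.
Iteration 3: 22 > 16 holds -> x = 22 - 5 = 17, s = 81 + 17 = 98.
Iteration 4: 17 > 16 holds -> x = 17 - 5 = 12, s = 98 + 12 = 110.
Iteration 5: 12 > 16 fails; recursion stops.
SUM(x) = 32 + 27 + 22 + 17 + 12 = 110.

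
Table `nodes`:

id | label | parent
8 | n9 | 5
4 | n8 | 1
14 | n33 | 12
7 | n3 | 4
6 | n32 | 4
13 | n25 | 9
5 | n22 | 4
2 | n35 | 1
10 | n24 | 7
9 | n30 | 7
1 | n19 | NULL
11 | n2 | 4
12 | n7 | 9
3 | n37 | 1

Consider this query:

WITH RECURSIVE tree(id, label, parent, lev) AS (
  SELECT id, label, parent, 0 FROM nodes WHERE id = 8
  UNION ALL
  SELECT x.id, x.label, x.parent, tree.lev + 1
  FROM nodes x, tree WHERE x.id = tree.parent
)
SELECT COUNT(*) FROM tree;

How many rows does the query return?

4

Base: id=8 (n9), parent=5, lev 0.
Iteration 1: join on id=5 -> n22 (id 5, parent=4, lev 1).
Iteration 2: join on id=4 -> n8 (id 4, parent=1, lev 2).
Iteration 3: join on id=1 -> n19 (id 1, parent=NULL, lev 3).
Iteration 4: parent is NULL; no match; recursion stops.
Total rows emitted: 4.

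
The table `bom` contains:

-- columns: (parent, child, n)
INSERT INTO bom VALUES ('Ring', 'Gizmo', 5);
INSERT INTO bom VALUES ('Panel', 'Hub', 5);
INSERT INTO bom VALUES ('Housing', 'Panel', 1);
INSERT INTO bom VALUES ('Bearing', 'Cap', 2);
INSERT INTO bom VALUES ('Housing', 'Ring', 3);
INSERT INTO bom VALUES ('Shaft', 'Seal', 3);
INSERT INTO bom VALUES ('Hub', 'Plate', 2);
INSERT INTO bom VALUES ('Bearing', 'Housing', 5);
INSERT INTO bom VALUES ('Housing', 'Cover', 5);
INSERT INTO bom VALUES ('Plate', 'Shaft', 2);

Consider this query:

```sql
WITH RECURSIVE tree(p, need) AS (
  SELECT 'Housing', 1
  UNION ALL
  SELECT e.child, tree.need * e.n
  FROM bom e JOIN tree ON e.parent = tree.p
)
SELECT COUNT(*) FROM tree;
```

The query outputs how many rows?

Base: (Housing, need=1).
Iteration 1: components of {Housing} -> Cover = 1*5 = 5, Panel = 1*1 = 1, Ring = 1*3 = 3.
Iteration 2: components of {Cover,Panel,Ring} -> Gizmo = 3*5 = 15, Hub = 1*5 = 5.
Iteration 3: components of {Gizmo,Hub} -> Plate = 5*2 = 10.
Iteration 4: components of {Plate} -> Shaft = 10*2 = 20.
Iteration 5: components of {Shaft} -> Seal = 20*3 = 60.
Iteration 6: no further components; recursion stops.
Total rows emitted: 9.

9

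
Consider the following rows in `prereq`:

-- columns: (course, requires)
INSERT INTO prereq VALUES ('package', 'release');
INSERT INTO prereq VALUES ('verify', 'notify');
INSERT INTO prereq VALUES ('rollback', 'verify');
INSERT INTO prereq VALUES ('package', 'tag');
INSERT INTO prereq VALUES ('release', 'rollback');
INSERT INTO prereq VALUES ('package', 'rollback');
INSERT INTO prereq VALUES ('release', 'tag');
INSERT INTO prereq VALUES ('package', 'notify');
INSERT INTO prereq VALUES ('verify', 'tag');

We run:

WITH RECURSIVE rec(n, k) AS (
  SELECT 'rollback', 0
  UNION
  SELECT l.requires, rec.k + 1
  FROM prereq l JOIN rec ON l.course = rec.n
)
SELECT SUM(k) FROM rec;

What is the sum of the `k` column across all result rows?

5

Base: (rollback, k=0).
Iteration 1: edges from {rollback} -> (verify, k=1).
Iteration 2: edges from {verify} -> (notify, k=2), (tag, k=2).
Iteration 3: no outgoing edges from {notify,tag}; recursion stops.
SUM(k) = 0 + 1 + 2 + 2 = 5.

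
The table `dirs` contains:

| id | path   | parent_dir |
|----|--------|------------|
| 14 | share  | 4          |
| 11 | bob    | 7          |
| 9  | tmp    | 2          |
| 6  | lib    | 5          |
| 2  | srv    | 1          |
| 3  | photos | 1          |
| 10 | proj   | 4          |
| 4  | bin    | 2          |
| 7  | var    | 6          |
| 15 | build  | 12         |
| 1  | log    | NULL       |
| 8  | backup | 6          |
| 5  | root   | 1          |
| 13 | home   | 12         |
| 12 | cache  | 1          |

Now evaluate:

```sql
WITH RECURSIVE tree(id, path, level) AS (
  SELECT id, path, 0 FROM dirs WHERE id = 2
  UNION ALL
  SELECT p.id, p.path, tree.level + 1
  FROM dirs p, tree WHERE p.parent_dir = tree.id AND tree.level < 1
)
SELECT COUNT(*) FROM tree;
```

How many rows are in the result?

Base: id=2 (srv) at level 0.
Iteration 1: rows with parent_dir in {2} -> bin (id 4, level 1), tmp (id 9, level 1).
Iteration 2: level < 1 fails for all current rows; recursion stops.
Total rows emitted: 3.

3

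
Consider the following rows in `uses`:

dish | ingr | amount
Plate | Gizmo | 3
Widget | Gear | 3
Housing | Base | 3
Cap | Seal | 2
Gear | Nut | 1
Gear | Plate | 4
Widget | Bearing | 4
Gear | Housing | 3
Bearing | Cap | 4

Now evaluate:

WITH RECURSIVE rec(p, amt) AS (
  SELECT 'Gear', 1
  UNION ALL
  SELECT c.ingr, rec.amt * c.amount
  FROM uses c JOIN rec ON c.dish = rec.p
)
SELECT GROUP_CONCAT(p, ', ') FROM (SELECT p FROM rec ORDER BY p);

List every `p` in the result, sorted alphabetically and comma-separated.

Base: (Gear, amt=1).
Iteration 1: components of {Gear} -> Housing = 1*3 = 3, Nut = 1*1 = 1, Plate = 1*4 = 4.
Iteration 2: components of {Housing,Nut,Plate} -> Base = 3*3 = 9, Gizmo = 4*3 = 12.
Iteration 3: no further components; recursion stops.

Base, Gear, Gizmo, Housing, Nut, Plate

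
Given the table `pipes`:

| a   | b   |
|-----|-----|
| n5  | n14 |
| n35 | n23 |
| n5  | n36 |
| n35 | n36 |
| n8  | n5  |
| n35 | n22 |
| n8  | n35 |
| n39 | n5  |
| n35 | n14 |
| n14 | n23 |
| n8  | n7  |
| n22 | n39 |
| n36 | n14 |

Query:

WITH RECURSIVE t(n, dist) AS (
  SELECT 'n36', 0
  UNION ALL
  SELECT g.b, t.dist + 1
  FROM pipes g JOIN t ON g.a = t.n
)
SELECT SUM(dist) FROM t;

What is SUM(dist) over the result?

Base: (n36, dist=0).
Iteration 1: edges from {n36} -> (n14, dist=1).
Iteration 2: edges from {n14} -> (n23, dist=2).
Iteration 3: no outgoing edges from {n23}; recursion stops.
SUM(dist) = 0 + 1 + 2 = 3.

3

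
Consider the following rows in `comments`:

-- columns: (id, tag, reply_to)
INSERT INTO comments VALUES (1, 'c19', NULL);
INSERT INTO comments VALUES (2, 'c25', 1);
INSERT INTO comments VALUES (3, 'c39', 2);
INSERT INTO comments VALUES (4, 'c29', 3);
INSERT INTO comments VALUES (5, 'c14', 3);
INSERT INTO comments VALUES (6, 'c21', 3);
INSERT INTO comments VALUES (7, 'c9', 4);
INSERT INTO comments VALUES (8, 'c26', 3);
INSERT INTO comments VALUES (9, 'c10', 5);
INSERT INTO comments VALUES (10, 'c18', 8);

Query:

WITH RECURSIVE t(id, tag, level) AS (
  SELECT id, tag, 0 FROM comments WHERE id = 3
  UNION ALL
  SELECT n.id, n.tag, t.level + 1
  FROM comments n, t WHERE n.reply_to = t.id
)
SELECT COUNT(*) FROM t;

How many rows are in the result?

Base: id=3 (c39) at level 0.
Iteration 1: rows with reply_to in {3} -> c29 (id 4, level 1), c14 (id 5, level 1), c21 (id 6, level 1), c26 (id 8, level 1).
Iteration 2: rows with reply_to in {4,5,6,8} -> c9 (id 7, level 2), c10 (id 9, level 2), c18 (id 10, level 2).
Iteration 3: no rows with reply_to in {7,9,10}; recursion stops.
Total rows emitted: 8.

8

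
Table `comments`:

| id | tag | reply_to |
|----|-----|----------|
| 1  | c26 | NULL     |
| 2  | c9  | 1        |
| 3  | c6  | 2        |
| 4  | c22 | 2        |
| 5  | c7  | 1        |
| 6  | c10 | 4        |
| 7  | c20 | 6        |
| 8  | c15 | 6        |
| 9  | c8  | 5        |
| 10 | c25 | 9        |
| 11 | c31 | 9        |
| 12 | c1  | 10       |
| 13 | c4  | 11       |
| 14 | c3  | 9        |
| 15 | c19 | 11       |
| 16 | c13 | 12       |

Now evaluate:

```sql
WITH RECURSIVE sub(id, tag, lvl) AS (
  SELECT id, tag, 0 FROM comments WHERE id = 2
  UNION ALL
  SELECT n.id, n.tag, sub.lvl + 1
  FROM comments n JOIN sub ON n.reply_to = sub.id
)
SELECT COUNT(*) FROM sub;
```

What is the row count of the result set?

6

Base: id=2 (c9) at lvl 0.
Iteration 1: rows with reply_to in {2} -> c6 (id 3, lvl 1), c22 (id 4, lvl 1).
Iteration 2: rows with reply_to in {3,4} -> c10 (id 6, lvl 2).
Iteration 3: rows with reply_to in {6} -> c20 (id 7, lvl 3), c15 (id 8, lvl 3).
Iteration 4: no rows with reply_to in {7,8}; recursion stops.
Total rows emitted: 6.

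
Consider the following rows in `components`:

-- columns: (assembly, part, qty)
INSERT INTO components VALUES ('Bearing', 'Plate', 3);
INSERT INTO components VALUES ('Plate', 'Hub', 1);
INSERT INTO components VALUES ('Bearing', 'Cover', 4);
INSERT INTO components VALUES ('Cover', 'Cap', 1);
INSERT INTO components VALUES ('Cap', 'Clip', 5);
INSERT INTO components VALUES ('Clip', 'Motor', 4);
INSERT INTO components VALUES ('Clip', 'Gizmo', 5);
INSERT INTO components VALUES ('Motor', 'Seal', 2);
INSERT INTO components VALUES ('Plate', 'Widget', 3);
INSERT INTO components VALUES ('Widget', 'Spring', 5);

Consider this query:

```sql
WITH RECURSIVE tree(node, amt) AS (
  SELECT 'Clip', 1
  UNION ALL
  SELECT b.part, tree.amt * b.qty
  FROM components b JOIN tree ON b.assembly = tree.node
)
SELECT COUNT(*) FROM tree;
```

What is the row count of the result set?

Base: (Clip, amt=1).
Iteration 1: components of {Clip} -> Gizmo = 1*5 = 5, Motor = 1*4 = 4.
Iteration 2: components of {Gizmo,Motor} -> Seal = 4*2 = 8.
Iteration 3: no further components; recursion stops.
Total rows emitted: 4.

4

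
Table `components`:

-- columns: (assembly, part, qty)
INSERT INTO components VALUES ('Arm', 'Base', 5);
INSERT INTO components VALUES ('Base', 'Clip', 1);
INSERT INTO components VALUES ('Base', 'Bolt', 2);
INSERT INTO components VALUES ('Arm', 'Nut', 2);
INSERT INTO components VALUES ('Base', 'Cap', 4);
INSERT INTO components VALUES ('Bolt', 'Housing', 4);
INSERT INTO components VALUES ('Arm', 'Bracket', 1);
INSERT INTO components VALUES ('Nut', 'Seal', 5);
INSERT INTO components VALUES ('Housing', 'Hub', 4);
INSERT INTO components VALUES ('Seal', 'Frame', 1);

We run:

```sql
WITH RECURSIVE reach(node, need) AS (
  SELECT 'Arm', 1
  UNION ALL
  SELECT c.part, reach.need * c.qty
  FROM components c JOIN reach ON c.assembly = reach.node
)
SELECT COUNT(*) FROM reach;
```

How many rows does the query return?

11

Base: (Arm, need=1).
Iteration 1: components of {Arm} -> Base = 1*5 = 5, Bracket = 1*1 = 1, Nut = 1*2 = 2.
Iteration 2: components of {Base,Bracket,Nut} -> Bolt = 5*2 = 10, Cap = 5*4 = 20, Clip = 5*1 = 5, Seal = 2*5 = 10.
Iteration 3: components of {Bolt,Cap,Clip,Seal} -> Frame = 10*1 = 10, Housing = 10*4 = 40.
Iteration 4: components of {Frame,Housing} -> Hub = 40*4 = 160.
Iteration 5: no further components; recursion stops.
Total rows emitted: 11.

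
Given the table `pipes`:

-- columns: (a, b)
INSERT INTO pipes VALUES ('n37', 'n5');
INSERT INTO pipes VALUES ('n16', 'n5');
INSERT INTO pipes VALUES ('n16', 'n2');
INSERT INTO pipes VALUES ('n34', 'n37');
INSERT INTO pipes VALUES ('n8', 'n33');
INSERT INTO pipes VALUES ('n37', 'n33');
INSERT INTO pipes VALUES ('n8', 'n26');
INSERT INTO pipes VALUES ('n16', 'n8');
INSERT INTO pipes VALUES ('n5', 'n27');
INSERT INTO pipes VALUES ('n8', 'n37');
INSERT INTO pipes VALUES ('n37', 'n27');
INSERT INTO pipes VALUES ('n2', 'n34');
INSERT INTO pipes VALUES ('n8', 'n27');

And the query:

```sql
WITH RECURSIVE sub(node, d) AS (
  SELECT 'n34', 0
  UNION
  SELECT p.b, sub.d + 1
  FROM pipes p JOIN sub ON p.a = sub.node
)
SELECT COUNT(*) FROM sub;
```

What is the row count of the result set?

6

Base: (n34, d=0).
Iteration 1: edges from {n34} -> (n37, d=1).
Iteration 2: edges from {n37} -> (n27, d=2), (n33, d=2), (n5, d=2).
Iteration 3: edges from {n27,n33,n5} -> (n27, d=3).
Iteration 4: no outgoing edges from {n27}; recursion stops.
Total rows emitted: 6.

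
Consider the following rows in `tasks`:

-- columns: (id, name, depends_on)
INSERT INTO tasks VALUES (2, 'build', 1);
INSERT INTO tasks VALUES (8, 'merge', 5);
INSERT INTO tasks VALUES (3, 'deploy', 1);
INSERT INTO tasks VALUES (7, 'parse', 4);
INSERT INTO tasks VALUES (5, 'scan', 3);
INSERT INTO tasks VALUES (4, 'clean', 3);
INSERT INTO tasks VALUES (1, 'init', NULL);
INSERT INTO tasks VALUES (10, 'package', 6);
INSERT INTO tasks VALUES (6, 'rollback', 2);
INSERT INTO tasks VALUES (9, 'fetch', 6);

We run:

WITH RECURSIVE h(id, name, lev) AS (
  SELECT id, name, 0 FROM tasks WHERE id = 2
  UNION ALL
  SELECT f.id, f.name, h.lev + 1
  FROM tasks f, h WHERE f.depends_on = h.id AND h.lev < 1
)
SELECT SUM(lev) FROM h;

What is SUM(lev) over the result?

1

Base: id=2 (build) at lev 0.
Iteration 1: rows with depends_on in {2} -> rollback (id 6, lev 1).
Iteration 2: lev < 1 fails for all current rows; recursion stops.
SUM(lev) = 0 + 1 = 1.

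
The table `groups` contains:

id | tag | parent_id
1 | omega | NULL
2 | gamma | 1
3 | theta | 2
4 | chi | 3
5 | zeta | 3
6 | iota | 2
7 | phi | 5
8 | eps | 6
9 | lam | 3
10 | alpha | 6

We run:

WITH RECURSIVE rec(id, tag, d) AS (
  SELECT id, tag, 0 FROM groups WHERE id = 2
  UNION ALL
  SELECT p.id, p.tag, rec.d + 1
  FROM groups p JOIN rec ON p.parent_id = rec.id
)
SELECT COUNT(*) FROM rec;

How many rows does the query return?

9

Base: id=2 (gamma) at d 0.
Iteration 1: rows with parent_id in {2} -> theta (id 3, d 1), iota (id 6, d 1).
Iteration 2: rows with parent_id in {3,6} -> chi (id 4, d 2), zeta (id 5, d 2), eps (id 8, d 2), lam (id 9, d 2), alpha (id 10, d 2).
Iteration 3: rows with parent_id in {4,5,8,9,10} -> phi (id 7, d 3).
Iteration 4: no rows with parent_id in {7}; recursion stops.
Total rows emitted: 9.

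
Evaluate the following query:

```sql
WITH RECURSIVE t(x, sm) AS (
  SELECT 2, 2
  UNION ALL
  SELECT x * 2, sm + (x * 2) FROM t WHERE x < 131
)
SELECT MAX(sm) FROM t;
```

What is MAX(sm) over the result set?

510

Base: x=2, sm=2.
Iteration 1: 2 < 131 holds -> x = 2 * 2 = 4, sm = 2 + 4 = 6.
Iteration 2: 4 < 131 holds -> x = 4 * 2 = 8, sm = 6 + 8 = 14.
Iteration 3: 8 < 131 holds -> x = 8 * 2 = 16, sm = 14 + 16 = 30.
Iteration 4: 16 < 131 holds -> x = 16 * 2 = 32, sm = 30 + 32 = 62.
Iteration 5: 32 < 131 holds -> x = 32 * 2 = 64, sm = 62 + 64 = 126.
Iteration 6: 64 < 131 holds -> x = 64 * 2 = 128, sm = 126 + 128 = 254.
Iteration 7: 128 < 131 holds -> x = 128 * 2 = 256, sm = 254 + 256 = 510.
Iteration 8: 256 < 131 fails; recursion stops.
sm values: 2, 6, 14, 30, 62, 126, 254, 510; the maximum is 510.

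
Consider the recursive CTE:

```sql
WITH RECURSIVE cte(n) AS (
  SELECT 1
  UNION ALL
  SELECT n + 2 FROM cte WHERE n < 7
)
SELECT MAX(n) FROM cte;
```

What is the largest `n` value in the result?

7

Base: n=1.
Iteration 1: 1 < 7 holds -> n = 1 + 2 = 3.
Iteration 2: 3 < 7 holds -> n = 3 + 2 = 5.
Iteration 3: 5 < 7 holds -> n = 5 + 2 = 7.
Iteration 4: 7 < 7 fails; recursion stops.
n values: 1, 3, 5, 7; the maximum is 7.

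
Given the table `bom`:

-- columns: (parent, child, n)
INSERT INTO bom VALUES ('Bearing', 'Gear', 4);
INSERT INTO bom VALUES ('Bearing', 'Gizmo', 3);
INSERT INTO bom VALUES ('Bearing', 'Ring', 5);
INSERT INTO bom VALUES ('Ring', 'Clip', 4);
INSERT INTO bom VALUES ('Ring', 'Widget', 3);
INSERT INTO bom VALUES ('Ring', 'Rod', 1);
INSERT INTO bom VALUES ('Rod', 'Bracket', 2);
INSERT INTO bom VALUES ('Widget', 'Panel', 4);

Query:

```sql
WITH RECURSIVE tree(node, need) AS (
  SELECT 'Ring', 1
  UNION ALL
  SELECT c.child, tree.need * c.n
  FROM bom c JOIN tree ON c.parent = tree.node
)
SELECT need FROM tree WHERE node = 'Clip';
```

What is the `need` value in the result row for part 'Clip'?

Base: (Ring, need=1).
Iteration 1: components of {Ring} -> Clip = 1*4 = 4, Rod = 1*1 = 1, Widget = 1*3 = 3.
Iteration 2: components of {Clip,Rod,Widget} -> Bracket = 1*2 = 2, Panel = 3*4 = 12.
Iteration 3: no further components; recursion stops.

4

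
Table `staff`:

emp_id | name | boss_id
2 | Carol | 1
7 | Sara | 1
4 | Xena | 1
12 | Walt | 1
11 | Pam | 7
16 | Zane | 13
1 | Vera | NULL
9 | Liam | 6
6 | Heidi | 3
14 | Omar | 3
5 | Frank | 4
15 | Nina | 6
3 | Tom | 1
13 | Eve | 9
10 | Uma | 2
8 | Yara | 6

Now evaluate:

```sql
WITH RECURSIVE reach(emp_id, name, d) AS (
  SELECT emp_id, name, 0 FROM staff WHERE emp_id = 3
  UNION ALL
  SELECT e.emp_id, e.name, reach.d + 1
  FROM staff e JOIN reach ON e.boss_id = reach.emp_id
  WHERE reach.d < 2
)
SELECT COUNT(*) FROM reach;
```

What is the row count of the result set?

6

Base: emp_id=3 (Tom) at d 0.
Iteration 1: rows with boss_id in {3} -> Heidi (id 6, d 1), Omar (id 14, d 1).
Iteration 2: rows with boss_id in {6,14} -> Yara (id 8, d 2), Liam (id 9, d 2), Nina (id 15, d 2).
Iteration 3: d < 2 fails for all current rows; recursion stops.
Total rows emitted: 6.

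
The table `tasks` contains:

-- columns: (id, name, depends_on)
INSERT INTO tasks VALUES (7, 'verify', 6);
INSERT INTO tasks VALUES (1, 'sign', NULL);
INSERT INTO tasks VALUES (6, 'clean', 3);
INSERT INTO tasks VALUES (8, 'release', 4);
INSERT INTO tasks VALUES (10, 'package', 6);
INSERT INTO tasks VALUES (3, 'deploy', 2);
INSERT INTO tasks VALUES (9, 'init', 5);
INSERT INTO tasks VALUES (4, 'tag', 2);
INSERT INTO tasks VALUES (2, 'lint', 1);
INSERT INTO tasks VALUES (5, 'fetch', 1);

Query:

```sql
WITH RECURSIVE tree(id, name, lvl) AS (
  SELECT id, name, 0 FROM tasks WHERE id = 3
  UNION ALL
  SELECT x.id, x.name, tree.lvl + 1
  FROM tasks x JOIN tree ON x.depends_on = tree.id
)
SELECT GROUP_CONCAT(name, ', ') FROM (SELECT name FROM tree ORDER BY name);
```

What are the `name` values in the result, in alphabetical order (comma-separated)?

Base: id=3 (deploy) at lvl 0.
Iteration 1: rows with depends_on in {3} -> clean (id 6, lvl 1).
Iteration 2: rows with depends_on in {6} -> verify (id 7, lvl 2), package (id 10, lvl 2).
Iteration 3: no rows with depends_on in {7,10}; recursion stops.

clean, deploy, package, verify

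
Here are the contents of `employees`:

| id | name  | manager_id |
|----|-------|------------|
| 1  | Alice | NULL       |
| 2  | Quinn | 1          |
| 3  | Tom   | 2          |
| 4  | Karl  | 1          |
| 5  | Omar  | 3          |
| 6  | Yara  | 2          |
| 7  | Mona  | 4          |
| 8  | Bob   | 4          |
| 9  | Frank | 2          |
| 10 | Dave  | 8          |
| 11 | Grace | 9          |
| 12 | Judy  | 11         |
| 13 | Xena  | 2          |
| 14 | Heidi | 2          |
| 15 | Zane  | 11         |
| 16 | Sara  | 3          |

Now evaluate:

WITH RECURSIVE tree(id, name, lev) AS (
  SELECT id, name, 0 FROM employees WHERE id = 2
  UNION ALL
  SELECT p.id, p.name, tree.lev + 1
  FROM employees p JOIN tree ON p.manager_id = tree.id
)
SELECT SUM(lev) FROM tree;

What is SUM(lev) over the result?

17

Base: id=2 (Quinn) at lev 0.
Iteration 1: rows with manager_id in {2} -> Tom (id 3, lev 1), Yara (id 6, lev 1), Frank (id 9, lev 1), Xena (id 13, lev 1), Heidi (id 14, lev 1).
Iteration 2: rows with manager_id in {3,6,9,13,14} -> Omar (id 5, lev 2), Grace (id 11, lev 2), Sara (id 16, lev 2).
Iteration 3: rows with manager_id in {5,11,16} -> Judy (id 12, lev 3), Zane (id 15, lev 3).
Iteration 4: no rows with manager_id in {12,15}; recursion stops.
SUM(lev) = 0 + 1 + 1 + 1 + 1 + 1 + 2 + 2 + 2 + 3 + 3 = 17.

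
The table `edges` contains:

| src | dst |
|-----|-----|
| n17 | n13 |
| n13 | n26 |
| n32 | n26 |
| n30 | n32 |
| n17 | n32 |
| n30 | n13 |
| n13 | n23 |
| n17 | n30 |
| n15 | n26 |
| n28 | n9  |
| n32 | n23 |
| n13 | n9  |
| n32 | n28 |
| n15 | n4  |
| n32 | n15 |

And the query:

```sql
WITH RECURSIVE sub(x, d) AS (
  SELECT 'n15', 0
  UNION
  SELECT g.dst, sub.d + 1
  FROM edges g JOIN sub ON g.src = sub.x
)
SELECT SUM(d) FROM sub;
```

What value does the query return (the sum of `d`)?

2

Base: (n15, d=0).
Iteration 1: edges from {n15} -> (n26, d=1), (n4, d=1).
Iteration 2: no outgoing edges from {n26,n4}; recursion stops.
SUM(d) = 0 + 1 + 1 = 2.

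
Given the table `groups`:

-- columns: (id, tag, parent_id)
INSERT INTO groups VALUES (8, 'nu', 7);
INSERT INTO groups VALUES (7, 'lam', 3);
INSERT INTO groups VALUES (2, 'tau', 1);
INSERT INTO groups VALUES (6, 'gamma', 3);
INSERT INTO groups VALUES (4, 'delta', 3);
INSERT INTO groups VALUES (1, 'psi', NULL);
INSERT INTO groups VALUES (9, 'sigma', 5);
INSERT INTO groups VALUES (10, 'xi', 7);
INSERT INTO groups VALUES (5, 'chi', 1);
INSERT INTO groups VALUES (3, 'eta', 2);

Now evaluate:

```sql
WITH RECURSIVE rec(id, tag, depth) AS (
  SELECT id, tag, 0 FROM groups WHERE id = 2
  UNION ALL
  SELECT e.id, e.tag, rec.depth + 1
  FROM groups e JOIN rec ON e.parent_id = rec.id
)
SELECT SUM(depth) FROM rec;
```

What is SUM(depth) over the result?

Base: id=2 (tau) at depth 0.
Iteration 1: rows with parent_id in {2} -> eta (id 3, depth 1).
Iteration 2: rows with parent_id in {3} -> delta (id 4, depth 2), gamma (id 6, depth 2), lam (id 7, depth 2).
Iteration 3: rows with parent_id in {4,6,7} -> nu (id 8, depth 3), xi (id 10, depth 3).
Iteration 4: no rows with parent_id in {8,10}; recursion stops.
SUM(depth) = 0 + 1 + 2 + 2 + 2 + 3 + 3 = 13.

13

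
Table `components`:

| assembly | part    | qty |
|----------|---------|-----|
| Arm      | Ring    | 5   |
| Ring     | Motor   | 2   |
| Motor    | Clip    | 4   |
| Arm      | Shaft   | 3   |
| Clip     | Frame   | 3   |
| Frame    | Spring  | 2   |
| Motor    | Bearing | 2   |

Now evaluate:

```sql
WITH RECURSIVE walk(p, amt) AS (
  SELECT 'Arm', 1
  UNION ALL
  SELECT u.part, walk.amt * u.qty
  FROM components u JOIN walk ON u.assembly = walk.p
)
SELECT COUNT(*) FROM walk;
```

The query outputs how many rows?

Base: (Arm, amt=1).
Iteration 1: components of {Arm} -> Ring = 1*5 = 5, Shaft = 1*3 = 3.
Iteration 2: components of {Ring,Shaft} -> Motor = 5*2 = 10.
Iteration 3: components of {Motor} -> Bearing = 10*2 = 20, Clip = 10*4 = 40.
Iteration 4: components of {Bearing,Clip} -> Frame = 40*3 = 120.
Iteration 5: components of {Frame} -> Spring = 120*2 = 240.
Iteration 6: no further components; recursion stops.
Total rows emitted: 8.

8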